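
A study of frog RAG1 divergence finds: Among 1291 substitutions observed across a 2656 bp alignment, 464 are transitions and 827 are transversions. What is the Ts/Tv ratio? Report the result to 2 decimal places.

R = 464/827 = 0.561064… ≈ 0.56 (to 2 d.p.).

0.56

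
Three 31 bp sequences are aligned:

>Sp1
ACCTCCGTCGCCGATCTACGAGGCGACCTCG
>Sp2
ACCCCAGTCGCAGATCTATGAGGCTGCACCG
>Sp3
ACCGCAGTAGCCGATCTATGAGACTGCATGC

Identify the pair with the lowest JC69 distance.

Sp1–Sp2: 8/31 differ, p = 0.258, d = 0.316.
Sp1–Sp3: 10/31 differ, p = 0.323, d = 0.422.
Sp2–Sp3: 7/31 differ, p = 0.226, d = 0.269.
The smallest distance is between Sp2 and Sp3.

Sp2 and Sp3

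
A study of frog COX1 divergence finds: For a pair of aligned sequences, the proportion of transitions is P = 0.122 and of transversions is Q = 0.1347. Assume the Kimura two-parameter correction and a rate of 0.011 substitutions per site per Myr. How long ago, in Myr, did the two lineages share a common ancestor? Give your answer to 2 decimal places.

Under the Kimura two-parameter model, d = −½ ln(1 − 2P − Q) − ¼ ln(1 − 2Q).
1 − 2P − Q = 0.6213, giving −½ ln(0.6213) = 0.237971.
1 − 2Q = 0.7306, giving −¼ ln(0.7306) = 0.078472.
d = 0.237971 + 0.078472 = 0.316443.
Under a molecular clock d = 2μt, so t = d/(2μ) = 0.316443 / (2 × 0.011) = 14.38 Myr.

14.38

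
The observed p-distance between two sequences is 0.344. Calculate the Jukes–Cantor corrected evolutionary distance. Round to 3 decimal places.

0.460

d = −(3/4) ln(1 − 4p/3) = −0.75 ln(1 − 0.458667) = −0.75 ln(0.541333)
  = −0.75 × (-0.613721) = 0.460291 substitutions/site.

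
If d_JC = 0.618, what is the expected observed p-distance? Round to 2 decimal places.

p = (3/4)(1 − e^(−4d/3)) = 0.75 × (1 − e^(-0.824)) = 0.75 × (1 − 0.438673) = 0.420995.

0.42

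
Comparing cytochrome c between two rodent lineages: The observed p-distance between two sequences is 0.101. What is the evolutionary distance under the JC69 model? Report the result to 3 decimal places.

d = −(3/4) ln(1 − 4p/3) = −0.75 ln(1 − 0.134667) = −0.75 ln(0.865333)
  = −0.75 × (-0.144641) = 0.108481 substitutions/site.

0.108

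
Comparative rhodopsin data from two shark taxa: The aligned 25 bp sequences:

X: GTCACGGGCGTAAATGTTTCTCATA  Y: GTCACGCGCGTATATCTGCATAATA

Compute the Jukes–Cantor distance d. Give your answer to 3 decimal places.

The sequences differ at 7 of 25 sites (7, 13, 16, 18, 19, 20, 22), so p = 7/25 = 0.28.
d = −(3/4) ln(1 − 4p/3) = −0.75 ln(1 − 0.373333) = −0.75 ln(0.626667)
  = −0.75 × (-0.467340) = 0.350505 substitutions/site.

0.351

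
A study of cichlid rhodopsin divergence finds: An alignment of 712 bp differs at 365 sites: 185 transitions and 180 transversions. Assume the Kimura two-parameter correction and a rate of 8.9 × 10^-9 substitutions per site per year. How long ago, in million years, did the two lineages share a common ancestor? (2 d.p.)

51.48

P = 185/712 ≈ 0.259831 and Q = 180/712 ≈ 0.252809.
Under the Kimura two-parameter model, d = −½ ln(1 − 2P − Q) − ¼ ln(1 − 2Q).
1 − 2P − Q = 0.227529, giving −½ ln(0.227529) = 0.740239.
1 − 2Q = 0.494382, giving −¼ ln(0.494382) = 0.176112.
d = 0.740239 + 0.176112 = 0.916351.
Under a molecular clock d = 2μt, so t = d/(2μ) = 0.916351 / (2 × 8.9 × 10^-9) = 51.48 million years.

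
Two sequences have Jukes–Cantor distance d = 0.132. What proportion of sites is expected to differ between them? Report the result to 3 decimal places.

0.121

p = (3/4)(1 − e^(−4d/3)) = 0.75 × (1 − e^(-0.176)) = 0.75 × (1 − 0.838618) = 0.121037.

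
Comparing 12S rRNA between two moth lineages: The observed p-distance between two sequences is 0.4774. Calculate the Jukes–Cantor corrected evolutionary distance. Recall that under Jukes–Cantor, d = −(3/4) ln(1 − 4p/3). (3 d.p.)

d = −(3/4) ln(1 − 4p/3) = −0.75 ln(1 − 0.636533) = −0.75 ln(0.363467)
  = −0.75 × (-1.012067) = 0.759050 substitutions/site.

0.759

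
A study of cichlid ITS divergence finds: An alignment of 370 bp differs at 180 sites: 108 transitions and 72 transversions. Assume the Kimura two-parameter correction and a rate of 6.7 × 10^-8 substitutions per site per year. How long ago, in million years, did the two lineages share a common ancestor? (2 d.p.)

P = 108/370 ≈ 0.291892 and Q = 72/370 ≈ 0.194595.
Under the Kimura two-parameter model, d = −½ ln(1 − 2P − Q) − ¼ ln(1 − 2Q).
1 − 2P − Q = 0.221621, giving −½ ln(0.221621) = 0.753393.
1 − 2Q = 0.61081, giving −¼ ln(0.61081) = 0.123242.
d = 0.753393 + 0.123242 = 0.876635.
Under a molecular clock d = 2μt, so t = d/(2μ) = 0.876635 / (2 × 6.7 × 10^-8) = 6.54 million years.

6.54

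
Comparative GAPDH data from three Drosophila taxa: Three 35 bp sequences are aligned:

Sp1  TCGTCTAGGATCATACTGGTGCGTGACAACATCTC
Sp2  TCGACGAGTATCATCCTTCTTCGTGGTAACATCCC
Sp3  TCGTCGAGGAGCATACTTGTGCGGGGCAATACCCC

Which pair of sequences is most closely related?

Sp1–Sp2: 10/35 differ, p = 0.286, d = 0.360.
Sp1–Sp3: 8/35 differ, p = 0.229, d = 0.273.
Sp2–Sp3: 10/35 differ, p = 0.286, d = 0.360.
The smallest distance is between Sp1 and Sp3.

Sp1 and Sp3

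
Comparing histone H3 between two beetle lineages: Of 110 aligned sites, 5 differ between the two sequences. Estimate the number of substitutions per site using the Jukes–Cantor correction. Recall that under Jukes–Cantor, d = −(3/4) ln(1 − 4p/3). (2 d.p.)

p = 5/110 ≈ 0.045455.
d = −(3/4) ln(1 − 4p/3) = −0.75 ln(1 − 0.060607) = −0.75 ln(0.939393)
  = −0.75 × (-0.062521) = 0.046891 substitutions/site.

0.05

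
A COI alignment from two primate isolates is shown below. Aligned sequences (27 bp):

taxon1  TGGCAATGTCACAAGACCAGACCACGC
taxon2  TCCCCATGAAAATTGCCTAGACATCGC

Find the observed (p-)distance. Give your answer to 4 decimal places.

The sequences differ at 12 of 27 positions.
p = 12/27 = 0.444444… ≈ 0.4444 (to 4 d.p.).

0.4444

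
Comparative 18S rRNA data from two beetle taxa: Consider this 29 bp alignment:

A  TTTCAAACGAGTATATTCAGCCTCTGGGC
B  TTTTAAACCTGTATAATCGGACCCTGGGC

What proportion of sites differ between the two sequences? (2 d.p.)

The sequences differ at 7 of 29 positions (sites 4, 9, 10, 16, 19, 21, 23).
p = 7/29 = 0.241379… ≈ 0.24 (to 2 d.p.).

0.24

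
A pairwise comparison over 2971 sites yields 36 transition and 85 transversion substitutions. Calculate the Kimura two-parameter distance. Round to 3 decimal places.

P = 36/2971 ≈ 0.012117 and Q = 85/2971 ≈ 0.02861.
Under the Kimura two-parameter model, d = −½ ln(1 − 2P − Q) − ¼ ln(1 − 2Q).
1 − 2P − Q = 0.947156, giving −½ ln(0.947156) = 0.027146.
1 − 2Q = 0.94278, giving −¼ ln(0.94278) = 0.014731.
d = 0.027146 + 0.014731 = 0.041877.

0.042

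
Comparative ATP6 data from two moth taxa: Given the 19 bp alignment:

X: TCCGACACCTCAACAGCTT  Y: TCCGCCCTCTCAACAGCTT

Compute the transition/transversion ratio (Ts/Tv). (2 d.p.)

0.50

Transitions are A↔G and C↔T; transversions are all other mismatches.
Transitions: 1. Transversions: 2.
R = 1/2 = 0.50.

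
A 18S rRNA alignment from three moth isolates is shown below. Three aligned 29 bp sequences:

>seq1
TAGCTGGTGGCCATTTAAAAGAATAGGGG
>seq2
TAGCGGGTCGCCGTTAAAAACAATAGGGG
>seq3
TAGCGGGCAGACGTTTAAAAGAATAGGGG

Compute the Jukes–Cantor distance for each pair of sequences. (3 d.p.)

seq1–seq2: 5/29 sites differ → p ≈ 0.172414, d = −0.75 ln(1 − 0.229885) = 0.195912 ≈ 0.196.
seq1–seq3: 5/29 sites differ → p ≈ 0.172414, d = −0.75 ln(1 − 0.229885) = 0.195912 ≈ 0.196.
seq2–seq3: 5/29 sites differ → p ≈ 0.172414, d = −0.75 ln(1 − 0.229885) = 0.195912 ≈ 0.196.

d(seq1,seq2) = 0.196, d(seq1,seq3) = 0.196, d(seq2,seq3) = 0.196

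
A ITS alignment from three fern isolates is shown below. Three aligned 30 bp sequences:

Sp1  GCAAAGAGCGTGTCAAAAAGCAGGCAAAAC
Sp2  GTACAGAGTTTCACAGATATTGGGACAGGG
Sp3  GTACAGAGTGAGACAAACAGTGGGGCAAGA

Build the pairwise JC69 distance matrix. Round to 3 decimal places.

Sp1–Sp2: 16/30 sites differ → p ≈ 0.533333, d = −0.75 ln(1 − 0.711111) = 0.931285 ≈ 0.931.
Sp1–Sp3: 12/30 sites differ → p = 0.4, d = −0.75 ln(1 − 0.533333) = 0.571605 ≈ 0.572.
Sp2–Sp3: 9/30 sites differ → p = 0.3, d = −0.75 ln(1 − 0.4) = 0.383119 ≈ 0.383.

d(Sp1,Sp2) = 0.931, d(Sp1,Sp3) = 0.572, d(Sp2,Sp3) = 0.383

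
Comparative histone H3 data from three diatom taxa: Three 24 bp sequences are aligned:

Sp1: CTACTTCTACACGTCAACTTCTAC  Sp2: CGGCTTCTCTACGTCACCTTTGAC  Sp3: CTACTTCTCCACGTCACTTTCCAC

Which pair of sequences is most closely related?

Sp1–Sp2: 7/24 differ, p = 0.292, d = 0.369.
Sp1–Sp3: 4/24 differ, p = 0.167, d = 0.188.
Sp2–Sp3: 6/24 differ, p = 0.250, d = 0.304.
The smallest distance is between Sp1 and Sp3.

Sp1 and Sp3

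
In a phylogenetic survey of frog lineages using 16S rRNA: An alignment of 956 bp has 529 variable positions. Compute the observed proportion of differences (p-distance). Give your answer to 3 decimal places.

p = 529/956 = 0.553347… ≈ 0.553 (to 3 d.p.).

0.553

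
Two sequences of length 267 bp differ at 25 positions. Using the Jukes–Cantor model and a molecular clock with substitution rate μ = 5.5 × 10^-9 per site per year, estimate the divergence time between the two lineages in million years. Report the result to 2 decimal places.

9.09

p = 25/267 ≈ 0.093633.
d = −(3/4) ln(1 − 4p/3) = −0.75 ln(1 − 0.124844) = −0.75 ln(0.875156)
  = −0.75 × (-0.133353) = 0.100015 substitutions/site.
Under a molecular clock d = 2μt, so t = d/(2μ) = 0.100015 / (2 × 5.5 × 10^-9) = 9.09 million years.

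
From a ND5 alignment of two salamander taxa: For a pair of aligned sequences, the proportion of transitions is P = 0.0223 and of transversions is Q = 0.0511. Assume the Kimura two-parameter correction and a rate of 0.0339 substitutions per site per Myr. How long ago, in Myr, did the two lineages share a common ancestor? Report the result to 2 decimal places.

Under the Kimura two-parameter model, d = −½ ln(1 − 2P − Q) − ¼ ln(1 − 2Q).
1 − 2P − Q = 0.9043, giving −½ ln(0.9043) = 0.050297.
1 − 2Q = 0.8978, giving −¼ ln(0.8978) = 0.026952.
d = 0.050297 + 0.026952 = 0.077249.
Under a molecular clock d = 2μt, so t = d/(2μ) = 0.077249 / (2 × 0.0339) = 1.14 Myr.

1.14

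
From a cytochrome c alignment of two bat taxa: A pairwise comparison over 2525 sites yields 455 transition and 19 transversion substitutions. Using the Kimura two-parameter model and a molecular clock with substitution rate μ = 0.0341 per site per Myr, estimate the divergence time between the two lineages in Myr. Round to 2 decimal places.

P = 455/2525 ≈ 0.180198 and Q = 19/2525 ≈ 0.007525.
Under the Kimura two-parameter model, d = −½ ln(1 − 2P − Q) − ¼ ln(1 − 2Q).
1 − 2P − Q = 0.632079, giving −½ ln(0.632079) = 0.229370.
1 − 2Q = 0.98495, giving −¼ ln(0.98495) = 0.003791.
d = 0.229370 + 0.003791 = 0.233161.
Under a molecular clock d = 2μt, so t = d/(2μ) = 0.233161 / (2 × 0.0341) = 3.42 Myr.

3.42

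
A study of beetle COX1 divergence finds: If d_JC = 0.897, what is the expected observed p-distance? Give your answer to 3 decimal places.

p = (3/4)(1 − e^(−4d/3)) = 0.75 × (1 − e^(-1.196)) = 0.75 × (1 − 0.302401) = 0.523199.

0.523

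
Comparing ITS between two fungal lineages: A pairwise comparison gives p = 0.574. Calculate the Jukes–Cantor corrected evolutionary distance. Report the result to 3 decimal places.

1.087

d = −(3/4) ln(1 − 4p/3) = −0.75 ln(1 − 0.765333) = −0.75 ln(0.234667)
  = −0.75 × (-1.449588) = 1.087191 substitutions/site.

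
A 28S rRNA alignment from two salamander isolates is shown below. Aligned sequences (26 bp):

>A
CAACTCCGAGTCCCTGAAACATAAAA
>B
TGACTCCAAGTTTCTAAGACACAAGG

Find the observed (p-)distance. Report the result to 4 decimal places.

The sequences differ at 10 of 26 positions (sites 1, 2, 8, 12, 13, 16, 18, 22, 25, 26).
p = 10/26 = 0.384615… ≈ 0.3846 (to 4 d.p.).

0.3846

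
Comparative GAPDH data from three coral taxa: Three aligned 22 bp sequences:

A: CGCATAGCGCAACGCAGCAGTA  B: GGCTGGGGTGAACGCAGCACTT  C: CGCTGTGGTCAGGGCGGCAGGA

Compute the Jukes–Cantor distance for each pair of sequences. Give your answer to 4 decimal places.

A–B: 9/22 sites differ → p ≈ 0.409091, d = −0.75 ln(1 − 0.545455) = 0.591344 ≈ 0.5913.
A–C: 9/22 sites differ → p ≈ 0.409091, d = −0.75 ln(1 − 0.545455) = 0.591344 ≈ 0.5913.
B–C: 9/22 sites differ → p ≈ 0.409091, d = −0.75 ln(1 − 0.545455) = 0.591344 ≈ 0.5913.

d(A,B) = 0.5913, d(A,C) = 0.5913, d(B,C) = 0.5913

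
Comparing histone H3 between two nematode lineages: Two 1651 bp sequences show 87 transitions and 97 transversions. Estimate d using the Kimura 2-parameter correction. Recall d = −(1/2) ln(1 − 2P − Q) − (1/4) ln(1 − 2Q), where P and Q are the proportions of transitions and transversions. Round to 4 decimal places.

0.1209

P = 87/1651 ≈ 0.052695 and Q = 97/1651 ≈ 0.058752.
Under the Kimura two-parameter model, d = −½ ln(1 − 2P − Q) − ¼ ln(1 − 2Q).
1 − 2P − Q = 0.835858, giving −½ ln(0.835858) = 0.089648.
1 − 2Q = 0.882496, giving −¼ ln(0.882496) = 0.031250.
d = 0.089648 + 0.031250 = 0.120898.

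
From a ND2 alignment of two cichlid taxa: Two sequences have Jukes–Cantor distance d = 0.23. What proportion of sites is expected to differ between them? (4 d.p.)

p = (3/4)(1 − e^(−4d/3)) = 0.75 × (1 − e^(-0.306667)) = 0.75 × (1 − 0.735896) = 0.198078.

0.1981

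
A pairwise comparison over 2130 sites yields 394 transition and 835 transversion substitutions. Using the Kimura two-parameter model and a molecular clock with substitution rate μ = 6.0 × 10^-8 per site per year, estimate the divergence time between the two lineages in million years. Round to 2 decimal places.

9.17

P = 394/2130 ≈ 0.184977 and Q = 835/2130 ≈ 0.392019.
Under the Kimura two-parameter model, d = −½ ln(1 − 2P − Q) − ¼ ln(1 − 2Q).
1 − 2P − Q = 0.238027, giving −½ ln(0.238027) = 0.717686.
1 − 2Q = 0.215962, giving −¼ ln(0.215962) = 0.383163.
d = 0.717686 + 0.383163 = 1.100849.
Under a molecular clock d = 2μt, so t = d/(2μ) = 1.100849 / (2 × 6.0 × 10^-8) = 9.17 million years.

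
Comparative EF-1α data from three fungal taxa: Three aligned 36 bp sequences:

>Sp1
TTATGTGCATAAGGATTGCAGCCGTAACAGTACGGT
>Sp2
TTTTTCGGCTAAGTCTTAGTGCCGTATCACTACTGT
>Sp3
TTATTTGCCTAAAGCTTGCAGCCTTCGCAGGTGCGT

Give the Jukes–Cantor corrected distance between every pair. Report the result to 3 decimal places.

d(Sp1,Sp2) = 0.493, d(Sp1,Sp3) = 0.392, d(Sp2,Sp3) = 0.673

Sp1–Sp2: 13/36 sites differ → p ≈ 0.361111, d = −0.75 ln(1 − 0.481481) = 0.492584 ≈ 0.493.
Sp1–Sp3: 11/36 sites differ → p ≈ 0.305556, d = −0.75 ln(1 − 0.407408) = 0.392437 ≈ 0.392.
Sp2–Sp3: 16/36 sites differ → p ≈ 0.444444, d = −0.75 ln(1 − 0.592592) = 0.673455 ≈ 0.673.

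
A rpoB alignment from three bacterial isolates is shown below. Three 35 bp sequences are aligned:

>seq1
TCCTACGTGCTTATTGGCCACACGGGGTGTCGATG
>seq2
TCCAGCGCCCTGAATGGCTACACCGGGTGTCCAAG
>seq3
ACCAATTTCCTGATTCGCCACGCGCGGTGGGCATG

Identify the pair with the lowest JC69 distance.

seq1 and seq2

seq1–seq2: 10/35 differ, p = 0.286, d = 0.360.
seq1–seq3: 12/35 differ, p = 0.343, d = 0.458.
seq2–seq3: 14/35 differ, p = 0.400, d = 0.572.
The smallest distance is between seq1 and seq2.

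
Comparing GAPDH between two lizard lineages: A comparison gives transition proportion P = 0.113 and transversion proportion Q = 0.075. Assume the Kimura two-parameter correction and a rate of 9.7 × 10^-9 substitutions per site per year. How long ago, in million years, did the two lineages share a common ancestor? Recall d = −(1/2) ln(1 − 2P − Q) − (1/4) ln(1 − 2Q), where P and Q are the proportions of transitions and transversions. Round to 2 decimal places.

11.32

Under the Kimura two-parameter model, d = −½ ln(1 − 2P − Q) − ¼ ln(1 − 2Q).
1 − 2P − Q = 0.699, giving −½ ln(0.699) = 0.179052.
1 − 2Q = 0.85, giving −¼ ln(0.85) = 0.040630.
d = 0.179052 + 0.040630 = 0.219682.
Under a molecular clock d = 2μt, so t = d/(2μ) = 0.219682 / (2 × 9.7 × 10^-9) = 11.32 million years.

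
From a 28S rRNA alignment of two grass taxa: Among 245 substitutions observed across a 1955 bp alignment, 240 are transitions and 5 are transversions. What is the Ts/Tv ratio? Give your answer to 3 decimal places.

48.000

R = 240/5 = 48.000.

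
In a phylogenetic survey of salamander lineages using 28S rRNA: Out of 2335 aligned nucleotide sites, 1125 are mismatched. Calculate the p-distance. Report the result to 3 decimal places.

0.482

p = 1125/2335 = 0.481798… ≈ 0.482 (to 3 d.p.).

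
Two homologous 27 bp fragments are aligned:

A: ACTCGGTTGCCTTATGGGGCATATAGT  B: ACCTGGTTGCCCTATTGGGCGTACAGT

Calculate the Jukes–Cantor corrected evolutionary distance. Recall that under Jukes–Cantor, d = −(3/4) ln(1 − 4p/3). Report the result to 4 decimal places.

The sequences differ at 6 of 27 sites (3, 4, 12, 16, 21, 24), so p = 6/27 ≈ 0.222222.
d = −(3/4) ln(1 − 4p/3) = −0.75 ln(1 − 0.296296) = −0.75 ln(0.703704)
  = −0.75 × (-0.351397) = 0.263548 substitutions/site.

0.2635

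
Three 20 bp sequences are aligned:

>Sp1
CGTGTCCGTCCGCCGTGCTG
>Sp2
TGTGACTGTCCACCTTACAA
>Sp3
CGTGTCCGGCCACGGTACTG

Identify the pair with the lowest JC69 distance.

Sp1–Sp2: 8/20 differ, p = 0.400, d = 0.572.
Sp1–Sp3: 4/20 differ, p = 0.200, d = 0.233.
Sp2–Sp3: 8/20 differ, p = 0.400, d = 0.572.
The smallest distance is between Sp1 and Sp3.

Sp1 and Sp3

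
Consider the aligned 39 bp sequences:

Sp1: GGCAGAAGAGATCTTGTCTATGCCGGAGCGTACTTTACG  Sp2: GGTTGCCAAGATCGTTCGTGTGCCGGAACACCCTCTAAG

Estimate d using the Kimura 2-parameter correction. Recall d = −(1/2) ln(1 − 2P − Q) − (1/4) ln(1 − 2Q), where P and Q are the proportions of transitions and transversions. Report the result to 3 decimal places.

0.610

Of 39 sites, 8 differences are transitions and 8 are transversions, so P = 8/39 ≈ 0.205128 and Q = 8/39 ≈ 0.205128.
Under the Kimura two-parameter model, d = −½ ln(1 − 2P − Q) − ¼ ln(1 − 2Q).
1 − 2P − Q = 0.384616, giving −½ ln(0.384616) = 0.477755.
1 − 2Q = 0.589744, giving −¼ ln(0.589744) = 0.132017.
d = 0.477755 + 0.132017 = 0.609772.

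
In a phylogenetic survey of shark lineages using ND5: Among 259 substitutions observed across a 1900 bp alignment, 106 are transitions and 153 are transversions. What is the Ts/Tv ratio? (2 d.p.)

R = 106/153 = 0.692810… ≈ 0.69 (to 2 d.p.).

0.69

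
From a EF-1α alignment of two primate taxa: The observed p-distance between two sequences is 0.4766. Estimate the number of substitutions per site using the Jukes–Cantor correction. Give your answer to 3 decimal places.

d = −(3/4) ln(1 − 4p/3) = −0.75 ln(1 − 0.635467) = −0.75 ln(0.364533)
  = −0.75 × (-1.009138) = 0.756854 substitutions/site.

0.757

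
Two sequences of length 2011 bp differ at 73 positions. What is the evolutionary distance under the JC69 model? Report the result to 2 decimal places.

p = 73/2011 ≈ 0.0363.
d = −(3/4) ln(1 − 4p/3) = −0.75 ln(1 − 0.0484) = −0.75 ln(0.9516)
  = −0.75 × (-0.049611) = 0.037208 substitutions/site.

0.04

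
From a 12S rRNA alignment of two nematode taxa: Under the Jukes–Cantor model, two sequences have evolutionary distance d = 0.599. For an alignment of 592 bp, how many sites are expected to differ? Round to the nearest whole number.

Invert JC69: p = (3/4)(1 − e^(−4d/3)) = 0.75 × (1 − e^(-0.798667)) = 0.75 × (1 − 0.449928) = 0.412554.
Expected differing sites = pL ≈ 0.412554 × 592 = 244.231968 ≈ 244.

244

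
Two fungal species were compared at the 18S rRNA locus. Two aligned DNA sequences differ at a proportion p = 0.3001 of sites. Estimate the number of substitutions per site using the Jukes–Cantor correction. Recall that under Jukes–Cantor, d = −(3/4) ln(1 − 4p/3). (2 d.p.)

d = −(3/4) ln(1 − 4p/3) = −0.75 ln(1 − 0.400133) = −0.75 ln(0.599867)
  = −0.75 × (-0.511047) = 0.383285 substitutions/site.

0.38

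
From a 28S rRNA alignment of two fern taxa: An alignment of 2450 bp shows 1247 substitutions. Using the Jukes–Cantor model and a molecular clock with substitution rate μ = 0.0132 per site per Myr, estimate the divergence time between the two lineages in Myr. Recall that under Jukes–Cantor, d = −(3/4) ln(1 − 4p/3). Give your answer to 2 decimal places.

32.25

p = 1247/2450 ≈ 0.50898.
d = −(3/4) ln(1 − 4p/3) = −0.75 ln(1 − 0.67864) = −0.75 ln(0.32136)
  = −0.75 × (-1.135193) = 0.851395 substitutions/site.
Under a molecular clock d = 2μt, so t = d/(2μ) = 0.851395 / (2 × 0.0132) = 32.25 Myr.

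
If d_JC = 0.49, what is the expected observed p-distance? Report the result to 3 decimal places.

0.360

p = (3/4)(1 − e^(−4d/3)) = 0.75 × (1 − e^(-0.653333)) = 0.75 × (1 − 0.520309) = 0.359768.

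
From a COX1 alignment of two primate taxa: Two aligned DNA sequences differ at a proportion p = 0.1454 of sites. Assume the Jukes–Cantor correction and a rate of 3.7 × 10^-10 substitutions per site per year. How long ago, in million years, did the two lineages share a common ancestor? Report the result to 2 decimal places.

d = −(3/4) ln(1 − 4p/3) = −0.75 ln(1 − 0.193867) = −0.75 ln(0.806133)
  = −0.75 × (-0.215507) = 0.161630 substitutions/site.
Under a molecular clock d = 2μt, so t = d/(2μ) = 0.161630 / (2 × 3.7 × 10^-10) = 218.42 million years.

218.42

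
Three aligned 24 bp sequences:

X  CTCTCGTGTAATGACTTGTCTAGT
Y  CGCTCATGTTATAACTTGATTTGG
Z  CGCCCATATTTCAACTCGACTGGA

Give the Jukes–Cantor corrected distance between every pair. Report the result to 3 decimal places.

d(X,Y) = 0.441, d(X,Z) = 0.824, d(Y,Z) = 0.441

X–Y: 8/24 sites differ → p ≈ 0.333333, d = −0.75 ln(1 − 0.444444) = 0.440839 ≈ 0.441.
X–Z: 12/24 sites differ → p = 0.5, d = −0.75 ln(1 − 0.666667) = 0.823960 ≈ 0.824.
Y–Z: 8/24 sites differ → p ≈ 0.333333, d = −0.75 ln(1 − 0.444444) = 0.440839 ≈ 0.441.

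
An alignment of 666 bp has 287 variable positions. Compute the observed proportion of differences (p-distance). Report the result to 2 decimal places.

0.43

p = 287/666 = 0.430930… ≈ 0.43 (to 2 d.p.).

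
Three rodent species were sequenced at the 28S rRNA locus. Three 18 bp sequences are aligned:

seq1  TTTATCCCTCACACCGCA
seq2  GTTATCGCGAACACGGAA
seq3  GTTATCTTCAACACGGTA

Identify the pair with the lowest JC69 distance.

seq2 and seq3

seq1–seq2: 6/18 differ, p = 0.333, d = 0.441.
seq1–seq3: 7/18 differ, p = 0.389, d = 0.548.
seq2–seq3: 4/18 differ, p = 0.222, d = 0.264.
The smallest distance is between seq2 and seq3.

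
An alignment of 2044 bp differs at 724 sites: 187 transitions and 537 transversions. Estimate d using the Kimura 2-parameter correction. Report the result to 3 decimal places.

0.481

P = 187/2044 ≈ 0.091487 and Q = 537/2044 ≈ 0.26272.
Under the Kimura two-parameter model, d = −½ ln(1 − 2P − Q) − ¼ ln(1 − 2Q).
1 − 2P − Q = 0.554306, giving −½ ln(0.554306) = 0.295019.
1 − 2Q = 0.47456, giving −¼ ln(0.47456) = 0.186342.
d = 0.295019 + 0.186342 = 0.481361.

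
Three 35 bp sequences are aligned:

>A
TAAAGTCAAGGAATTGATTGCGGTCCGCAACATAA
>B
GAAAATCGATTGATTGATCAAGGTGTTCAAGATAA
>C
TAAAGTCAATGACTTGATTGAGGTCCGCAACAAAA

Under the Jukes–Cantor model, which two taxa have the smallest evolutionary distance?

A–B: 13/35 differ, p = 0.371, d = 0.513.
A–C: 4/35 differ, p = 0.114, d = 0.124.
B–C: 13/35 differ, p = 0.371, d = 0.513.
The smallest distance is between A and C.

A and C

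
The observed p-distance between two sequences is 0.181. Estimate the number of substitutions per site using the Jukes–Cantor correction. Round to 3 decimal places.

0.207

d = −(3/4) ln(1 − 4p/3) = −0.75 ln(1 − 0.241333) = −0.75 ln(0.758667)
  = −0.75 × (-0.276192) = 0.207144 substitutions/site.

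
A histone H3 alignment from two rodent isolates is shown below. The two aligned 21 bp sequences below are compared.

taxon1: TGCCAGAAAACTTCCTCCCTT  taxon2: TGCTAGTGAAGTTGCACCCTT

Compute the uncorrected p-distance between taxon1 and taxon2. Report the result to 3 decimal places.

The sequences differ at 6 of 21 positions (sites 4, 7, 8, 11, 14, 16).
p = 6/21 = 0.285714… ≈ 0.286 (to 3 d.p.).

0.286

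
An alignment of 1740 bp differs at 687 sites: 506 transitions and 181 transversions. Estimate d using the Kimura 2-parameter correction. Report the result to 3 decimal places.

0.637

P = 506/1740 ≈ 0.290805 and Q = 181/1740 ≈ 0.104023.
Under the Kimura two-parameter model, d = −½ ln(1 − 2P − Q) − ¼ ln(1 − 2Q).
1 − 2P − Q = 0.314367, giving −½ ln(0.314367) = 0.578597.
1 − 2Q = 0.791954, giving −¼ ln(0.791954) = 0.058313.
d = 0.578597 + 0.058313 = 0.636910.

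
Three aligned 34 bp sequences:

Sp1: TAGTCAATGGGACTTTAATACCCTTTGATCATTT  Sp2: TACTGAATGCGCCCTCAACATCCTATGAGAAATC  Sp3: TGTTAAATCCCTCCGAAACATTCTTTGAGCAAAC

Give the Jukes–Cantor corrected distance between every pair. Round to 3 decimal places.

d(Sp1,Sp2) = 0.535, d(Sp1,Sp3) = 0.824, d(Sp2,Sp3) = 0.477

Sp1–Sp2: 13/34 sites differ → p ≈ 0.382353, d = −0.75 ln(1 − 0.509804) = 0.534712 ≈ 0.535.
Sp1–Sp3: 17/34 sites differ → p = 0.5, d = −0.75 ln(1 − 0.666667) = 0.823960 ≈ 0.824.
Sp2–Sp3: 12/34 sites differ → p ≈ 0.352941, d = −0.75 ln(1 − 0.470588) = 0.476991 ≈ 0.477.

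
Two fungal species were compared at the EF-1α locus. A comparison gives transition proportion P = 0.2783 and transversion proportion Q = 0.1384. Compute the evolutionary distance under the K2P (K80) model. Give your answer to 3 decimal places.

0.675

Under the Kimura two-parameter model, d = −½ ln(1 − 2P − Q) − ¼ ln(1 − 2Q).
1 − 2P − Q = 0.305, giving −½ ln(0.305) = 0.593722.
1 − 2Q = 0.7232, giving −¼ ln(0.7232) = 0.081017.
d = 0.593722 + 0.081017 = 0.674739.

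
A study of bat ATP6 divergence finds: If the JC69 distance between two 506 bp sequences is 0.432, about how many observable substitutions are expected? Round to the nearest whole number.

166

Invert JC69: p = (3/4)(1 − e^(−4d/3)) = 0.75 × (1 − e^(-0.576)) = 0.75 × (1 − 0.562142) = 0.328394.
Expected differing sites = pL ≈ 0.328394 × 506 = 166.167364 ≈ 166.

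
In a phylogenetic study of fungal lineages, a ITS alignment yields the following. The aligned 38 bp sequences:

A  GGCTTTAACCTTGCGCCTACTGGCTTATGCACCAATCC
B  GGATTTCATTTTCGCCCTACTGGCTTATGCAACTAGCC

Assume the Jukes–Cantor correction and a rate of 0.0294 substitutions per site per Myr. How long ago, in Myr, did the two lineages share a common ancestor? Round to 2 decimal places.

5.51

The sequences differ at 10 of 38 sites (3, 7, 9, 10, 13, 14, 15, 32, 34, 36), so p = 10/38 ≈ 0.263158.
d = −(3/4) ln(1 − 4p/3) = −0.75 ln(1 − 0.350877) = −0.75 ln(0.649123)
  = −0.75 × (-0.432133) = 0.324100 substitutions/site.
Under a molecular clock d = 2μt, so t = d/(2μ) = 0.324100 / (2 × 0.0294) = 5.51 Myr.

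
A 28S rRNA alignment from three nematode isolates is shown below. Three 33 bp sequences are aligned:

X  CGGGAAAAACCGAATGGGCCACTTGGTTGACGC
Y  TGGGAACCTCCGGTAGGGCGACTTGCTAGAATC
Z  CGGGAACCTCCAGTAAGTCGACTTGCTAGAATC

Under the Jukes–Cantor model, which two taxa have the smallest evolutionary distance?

Y and Z

X–Y: 12/33 differ, p = 0.364, d = 0.497.
X–Z: 14/33 differ, p = 0.424, d = 0.625.
Y–Z: 4/33 differ, p = 0.121, d = 0.132.
The smallest distance is between Y and Z.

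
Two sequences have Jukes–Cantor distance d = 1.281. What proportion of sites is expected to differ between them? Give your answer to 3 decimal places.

p = (3/4)(1 − e^(−4d/3)) = 0.75 × (1 − e^(-1.708)) = 0.75 × (1 − 0.181228) = 0.614079.

0.614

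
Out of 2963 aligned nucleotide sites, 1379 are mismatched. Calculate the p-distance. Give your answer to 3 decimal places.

0.465

p = 1379/2963 = 0.465406… ≈ 0.465 (to 3 d.p.).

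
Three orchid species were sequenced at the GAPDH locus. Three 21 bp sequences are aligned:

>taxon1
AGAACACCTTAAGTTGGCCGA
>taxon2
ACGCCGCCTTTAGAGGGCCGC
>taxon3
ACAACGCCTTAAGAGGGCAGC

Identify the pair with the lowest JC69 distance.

taxon2 and taxon3

taxon1–taxon2: 8/21 differ, p = 0.381, d = 0.532.
taxon1–taxon3: 6/21 differ, p = 0.286, d = 0.360.
taxon2–taxon3: 4/21 differ, p = 0.190, d = 0.220.
The smallest distance is between taxon2 and taxon3.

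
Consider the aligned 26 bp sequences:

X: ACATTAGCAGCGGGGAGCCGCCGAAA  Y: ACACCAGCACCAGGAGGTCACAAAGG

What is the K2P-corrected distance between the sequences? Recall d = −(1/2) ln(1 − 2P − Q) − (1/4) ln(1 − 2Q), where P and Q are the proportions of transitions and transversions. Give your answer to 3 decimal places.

0.978

Of 26 sites, 10 differences are transitions and 2 are transversions, so P = 10/26 ≈ 0.384615 and Q = 2/26 ≈ 0.076923.
Under the Kimura two-parameter model, d = −½ ln(1 − 2P − Q) − ¼ ln(1 − 2Q).
1 − 2P − Q = 0.153847, giving −½ ln(0.153847) = 0.935898.
1 − 2Q = 0.846154, giving −¼ ln(0.846154) = 0.041763.
d = 0.935898 + 0.041763 = 0.977661.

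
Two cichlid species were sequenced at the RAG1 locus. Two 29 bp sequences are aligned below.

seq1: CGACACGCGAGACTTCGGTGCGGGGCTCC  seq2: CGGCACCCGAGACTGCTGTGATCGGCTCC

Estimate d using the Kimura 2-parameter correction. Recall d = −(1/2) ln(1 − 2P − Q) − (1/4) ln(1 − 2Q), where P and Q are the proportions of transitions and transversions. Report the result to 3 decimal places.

Of 29 sites, 1 differences are transitions and 6 are transversions, so P = 1/29 ≈ 0.034483 and Q = 6/29 ≈ 0.206897.
Under the Kimura two-parameter model, d = −½ ln(1 − 2P − Q) − ¼ ln(1 − 2Q).
1 − 2P − Q = 0.724137, giving −½ ln(0.724137) = 0.161387.
1 − 2Q = 0.586206, giving −¼ ln(0.586206) = 0.133521.
d = 0.161387 + 0.133521 = 0.294908.

0.295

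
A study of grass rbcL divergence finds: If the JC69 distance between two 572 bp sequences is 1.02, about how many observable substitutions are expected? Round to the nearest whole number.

319

Invert JC69: p = (3/4)(1 − e^(−4d/3)) = 0.75 × (1 − e^(-1.36)) = 0.75 × (1 − 0.256661) = 0.557504.
Expected differing sites = pL ≈ 0.557504 × 572 = 318.892288 ≈ 319.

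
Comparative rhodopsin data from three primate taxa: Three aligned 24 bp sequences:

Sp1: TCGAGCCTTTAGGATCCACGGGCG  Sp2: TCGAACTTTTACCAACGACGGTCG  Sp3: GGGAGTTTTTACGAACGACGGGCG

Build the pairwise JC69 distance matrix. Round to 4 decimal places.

d(Sp1,Sp2) = 0.3694, d(Sp1,Sp3) = 0.3694, d(Sp2,Sp3) = 0.3041

Sp1–Sp2: 7/24 sites differ → p ≈ 0.291667, d = −0.75 ln(1 − 0.388889) = 0.369358 ≈ 0.3694.
Sp1–Sp3: 7/24 sites differ → p ≈ 0.291667, d = −0.75 ln(1 − 0.388889) = 0.369358 ≈ 0.3694.
Sp2–Sp3: 6/24 sites differ → p = 0.25, d = −0.75 ln(1 − 0.333333) = 0.304098 ≈ 0.3041.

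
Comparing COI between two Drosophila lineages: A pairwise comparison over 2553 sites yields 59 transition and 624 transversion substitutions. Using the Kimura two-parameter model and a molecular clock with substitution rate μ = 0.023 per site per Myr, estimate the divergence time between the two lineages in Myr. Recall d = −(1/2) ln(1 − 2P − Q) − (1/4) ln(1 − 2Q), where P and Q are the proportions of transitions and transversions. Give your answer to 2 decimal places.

7.38

P = 59/2553 ≈ 0.02311 and Q = 624/2553 ≈ 0.244418.
Under the Kimura two-parameter model, d = −½ ln(1 − 2P − Q) − ¼ ln(1 − 2Q).
1 − 2P − Q = 0.709362, giving −½ ln(0.709362) = 0.171695.
1 − 2Q = 0.511164, giving −¼ ln(0.511164) = 0.167766.
d = 0.171695 + 0.167766 = 0.339461.
Under a molecular clock d = 2μt, so t = d/(2μ) = 0.339461 / (2 × 0.023) = 7.38 Myr.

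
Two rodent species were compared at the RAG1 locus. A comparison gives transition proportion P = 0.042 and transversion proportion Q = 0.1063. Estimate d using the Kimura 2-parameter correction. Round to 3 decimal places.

Under the Kimura two-parameter model, d = −½ ln(1 − 2P − Q) − ¼ ln(1 − 2Q).
1 − 2P − Q = 0.8097, giving −½ ln(0.8097) = 0.105546.
1 − 2Q = 0.7874, giving −¼ ln(0.7874) = 0.059755.
d = 0.105546 + 0.059755 = 0.165301.

0.165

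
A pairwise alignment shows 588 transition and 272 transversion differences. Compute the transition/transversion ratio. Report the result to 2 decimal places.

R = 588/272 = 2.161764… ≈ 2.16 (to 2 d.p.).

2.16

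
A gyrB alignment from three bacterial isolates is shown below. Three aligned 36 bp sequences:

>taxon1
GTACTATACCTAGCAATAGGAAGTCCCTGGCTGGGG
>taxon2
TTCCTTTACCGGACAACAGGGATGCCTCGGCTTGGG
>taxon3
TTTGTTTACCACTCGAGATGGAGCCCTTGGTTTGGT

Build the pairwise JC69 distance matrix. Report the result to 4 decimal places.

taxon1–taxon2: 13/36 sites differ → p ≈ 0.361111, d = −0.75 ln(1 − 0.481481) = 0.492584 ≈ 0.4926.
taxon1–taxon3: 16/36 sites differ → p ≈ 0.444444, d = −0.75 ln(1 − 0.592592) = 0.673455 ≈ 0.6735.
taxon2–taxon3: 13/36 sites differ → p ≈ 0.361111, d = −0.75 ln(1 − 0.481481) = 0.492584 ≈ 0.4926.

d(taxon1,taxon2) = 0.4926, d(taxon1,taxon3) = 0.6735, d(taxon2,taxon3) = 0.4926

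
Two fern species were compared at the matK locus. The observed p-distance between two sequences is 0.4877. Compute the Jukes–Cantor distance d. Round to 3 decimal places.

d = −(3/4) ln(1 − 4p/3) = −0.75 ln(1 − 0.650267) = −0.75 ln(0.349733)
  = −0.75 × (-1.050585) = 0.787939 substitutions/site.

0.788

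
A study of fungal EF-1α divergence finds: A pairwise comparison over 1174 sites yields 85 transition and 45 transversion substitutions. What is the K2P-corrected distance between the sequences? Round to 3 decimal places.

0.121

P = 85/1174 ≈ 0.072402 and Q = 45/1174 ≈ 0.03833.
Under the Kimura two-parameter model, d = −½ ln(1 − 2P − Q) − ¼ ln(1 − 2Q).
1 − 2P − Q = 0.816866, giving −½ ln(0.816866) = 0.101140.
1 − 2Q = 0.92334, giving −¼ ln(0.92334) = 0.019939.
d = 0.101140 + 0.019939 = 0.121079.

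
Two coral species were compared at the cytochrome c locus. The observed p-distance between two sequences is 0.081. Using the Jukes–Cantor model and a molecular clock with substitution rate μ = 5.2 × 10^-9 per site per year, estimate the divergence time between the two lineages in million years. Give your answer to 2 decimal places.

8.24

d = −(3/4) ln(1 − 4p/3) = −0.75 ln(1 − 0.108) = −0.75 ln(0.892)
  = −0.75 × (-0.114289) = 0.085717 substitutions/site.
Under a molecular clock d = 2μt, so t = d/(2μ) = 0.085717 / (2 × 5.2 × 10^-9) = 8.24 million years.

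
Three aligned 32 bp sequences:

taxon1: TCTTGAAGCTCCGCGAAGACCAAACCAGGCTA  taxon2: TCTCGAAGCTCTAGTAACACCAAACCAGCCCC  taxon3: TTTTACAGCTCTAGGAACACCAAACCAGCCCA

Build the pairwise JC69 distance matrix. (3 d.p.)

d(taxon1,taxon2) = 0.353, d(taxon1,taxon3) = 0.353, d(taxon2,taxon3) = 0.216

taxon1–taxon2: 9/32 sites differ → p = 0.28125, d = −0.75 ln(1 − 0.375) = 0.352503 ≈ 0.353.
taxon1–taxon3: 9/32 sites differ → p = 0.28125, d = −0.75 ln(1 − 0.375) = 0.352503 ≈ 0.353.
taxon2–taxon3: 6/32 sites differ → p = 0.1875, d = −0.75 ln(1 − 0.25) = 0.215762 ≈ 0.216.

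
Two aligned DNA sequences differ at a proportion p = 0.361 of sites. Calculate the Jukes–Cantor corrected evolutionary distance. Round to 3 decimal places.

d = −(3/4) ln(1 − 4p/3) = −0.75 ln(1 − 0.481333) = −0.75 ln(0.518667)
  = −0.75 × (-0.656493) = 0.492370 substitutions/site.

0.492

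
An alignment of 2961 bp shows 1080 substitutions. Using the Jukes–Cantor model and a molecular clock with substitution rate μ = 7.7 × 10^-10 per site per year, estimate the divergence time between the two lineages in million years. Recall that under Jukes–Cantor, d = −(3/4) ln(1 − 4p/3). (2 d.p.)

324.43

p = 1080/2961 ≈ 0.364742.
d = −(3/4) ln(1 − 4p/3) = −0.75 ln(1 − 0.486323) = −0.75 ln(0.513677)
  = −0.75 × (-0.666161) = 0.499621 substitutions/site.
Under a molecular clock d = 2μt, so t = d/(2μ) = 0.499621 / (2 × 7.7 × 10^-10) = 324.43 million years.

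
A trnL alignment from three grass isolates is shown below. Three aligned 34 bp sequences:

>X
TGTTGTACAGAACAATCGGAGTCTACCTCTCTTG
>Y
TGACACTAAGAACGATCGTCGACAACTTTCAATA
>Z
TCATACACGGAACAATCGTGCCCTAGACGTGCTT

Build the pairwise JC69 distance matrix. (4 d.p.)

d(X,Y) = 0.8240, d(X,Z) = 0.7405, d(Y,Z) = 0.9178

X–Y: 17/34 sites differ → p = 0.5, d = −0.75 ln(1 − 0.666667) = 0.823960 ≈ 0.8240.
X–Z: 16/34 sites differ → p ≈ 0.470588, d = −0.75 ln(1 − 0.627451) = 0.740540 ≈ 0.7405.
Y–Z: 18/34 sites differ → p ≈ 0.529412, d = −0.75 ln(1 − 0.705883) = 0.917833 ≈ 0.9178.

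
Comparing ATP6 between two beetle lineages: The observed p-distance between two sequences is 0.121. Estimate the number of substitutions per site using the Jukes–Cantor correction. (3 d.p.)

0.132

d = −(3/4) ln(1 − 4p/3) = −0.75 ln(1 − 0.161333) = −0.75 ln(0.838667)
  = −0.75 × (-0.175942) = 0.131957 substitutions/site.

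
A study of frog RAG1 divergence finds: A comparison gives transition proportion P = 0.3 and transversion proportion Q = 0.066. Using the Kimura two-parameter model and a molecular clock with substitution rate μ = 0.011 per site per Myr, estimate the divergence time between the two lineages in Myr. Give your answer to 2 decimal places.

Under the Kimura two-parameter model, d = −½ ln(1 − 2P − Q) − ¼ ln(1 − 2Q).
1 − 2P − Q = 0.334, giving −½ ln(0.334) = 0.548307.
1 − 2Q = 0.868, giving −¼ ln(0.868) = 0.035391.
d = 0.548307 + 0.035391 = 0.583698.
Under a molecular clock d = 2μt, so t = d/(2μ) = 0.583698 / (2 × 0.011) = 26.53 Myr.

26.53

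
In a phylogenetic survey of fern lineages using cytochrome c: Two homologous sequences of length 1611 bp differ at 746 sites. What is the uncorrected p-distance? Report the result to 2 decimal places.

0.46

p = 746/1611 = 0.463066… ≈ 0.46 (to 2 d.p.).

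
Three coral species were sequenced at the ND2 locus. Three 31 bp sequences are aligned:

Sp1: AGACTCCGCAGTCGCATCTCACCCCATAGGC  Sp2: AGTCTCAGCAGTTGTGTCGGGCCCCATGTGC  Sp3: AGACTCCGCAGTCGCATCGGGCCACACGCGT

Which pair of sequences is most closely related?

Sp1–Sp2: 10/31 differ, p = 0.323, d = 0.422.
Sp1–Sp3: 8/31 differ, p = 0.258, d = 0.316.
Sp2–Sp3: 9/31 differ, p = 0.290, d = 0.367.
The smallest distance is between Sp1 and Sp3.

Sp1 and Sp3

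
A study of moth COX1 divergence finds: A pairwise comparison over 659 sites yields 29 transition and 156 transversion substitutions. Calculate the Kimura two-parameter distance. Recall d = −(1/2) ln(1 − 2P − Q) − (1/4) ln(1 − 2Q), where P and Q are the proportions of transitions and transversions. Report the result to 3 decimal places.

P = 29/659 ≈ 0.044006 and Q = 156/659 ≈ 0.236722.
Under the Kimura two-parameter model, d = −½ ln(1 − 2P − Q) − ¼ ln(1 − 2Q).
1 − 2P − Q = 0.675266, giving −½ ln(0.675266) = 0.196324.
1 − 2Q = 0.526556, giving −¼ ln(0.526556) = 0.160349.
d = 0.196324 + 0.160349 = 0.356673.

0.357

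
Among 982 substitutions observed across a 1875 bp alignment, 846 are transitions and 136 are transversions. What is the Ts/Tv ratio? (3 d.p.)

R = 846/136 = 6.220588… ≈ 6.221 (to 3 d.p.).

6.221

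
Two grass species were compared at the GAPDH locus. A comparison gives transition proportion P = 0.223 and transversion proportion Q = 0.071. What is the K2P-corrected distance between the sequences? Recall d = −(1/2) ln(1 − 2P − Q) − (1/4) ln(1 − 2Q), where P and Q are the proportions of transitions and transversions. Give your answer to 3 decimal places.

Under the Kimura two-parameter model, d = −½ ln(1 − 2P − Q) − ¼ ln(1 − 2Q).
1 − 2P − Q = 0.483, giving −½ ln(0.483) = 0.363869.
1 − 2Q = 0.858, giving −¼ ln(0.858) = 0.038288.
d = 0.363869 + 0.038288 = 0.402157.

0.402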